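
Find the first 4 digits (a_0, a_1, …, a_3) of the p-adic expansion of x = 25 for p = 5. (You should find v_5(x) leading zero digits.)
(a_0, …, a_3) = (0, 0, 1, 0)

v_5(25) = 2, so a_0 = ... = a_1 = 0. Factor out: x = 5^2 · u with u = 1 a unit in ℤ_5. Expand u iteratively via a_{v+i} = u_i mod 5, u_{i+1} = (u_i − a_{v+i})/5:
  u_0 = 1;  a_2 = 1;  u_1 = (u_0 − 1)/5 = 0
  u_1 = 0;  a_3 = 0;  u_2 = (u_1 − 0)/5 = 0
Digits: (0, 0, 1, 0).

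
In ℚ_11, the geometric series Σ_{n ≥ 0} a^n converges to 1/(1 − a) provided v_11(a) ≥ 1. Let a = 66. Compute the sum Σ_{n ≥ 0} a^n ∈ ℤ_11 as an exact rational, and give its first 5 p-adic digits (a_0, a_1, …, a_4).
Σ a^n = 1/(1 − a) = -1/65;  first 5 digits = (1, 6, 3, 10, 6)

v_11(a) = 1 ≥ 1, so the series converges in ℤ_11 to 1/(1 − a) = 1/(1 − 66) = -1/65. Expand this rational in ℤ_11: compute digits iteratively via d_i = x_i mod 11, x_{i+1} = (x_i − d_i)/11. The first 5 digits are (1, 6, 3, 10, 6).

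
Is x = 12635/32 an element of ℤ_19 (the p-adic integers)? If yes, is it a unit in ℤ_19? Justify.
x ∈ ℤ_19 but not a unit; v_19(x) = 2 > 0

ℤ_19 = {x ∈ ℚ_19 : v_19(x) ≥ 0} and ℤ_19^× = {x ∈ ℤ_19 : v_19(x) = 0}. Here v_19(12635/32) = v_19(num) − v_19(den) = 2; compare against these criteria.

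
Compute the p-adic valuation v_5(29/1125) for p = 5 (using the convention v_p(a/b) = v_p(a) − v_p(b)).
v_5(29/1125) = -3

Factor powers of 5 from the numerator and denominator of the reduced fraction: 29 = 5^0 · 29 and 1125 = 5^3 · 9. Apply v_p(a/b) = v_p(a) − v_p(b): v_5(29/1125) = 0 − 3 = -3.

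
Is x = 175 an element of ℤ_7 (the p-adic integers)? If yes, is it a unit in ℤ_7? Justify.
x ∈ ℤ_7 but not a unit; v_7(x) = 1 > 0

ℤ_7 = {x ∈ ℚ_7 : v_7(x) ≥ 0} and ℤ_7^× = {x ∈ ℤ_7 : v_7(x) = 0}. Here v_7(175) = v_7(num) − v_7(den) = 1; compare against these criteria.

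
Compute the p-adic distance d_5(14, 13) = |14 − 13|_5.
d_5(14, 13) = 1

Step 1 — x − y = 14 − 13 = 1. Step 2 — v_5(1) = 0 (factor: 1 = (5^0 · 1); the sign does not affect v_p). Step 3 — |x − y|_5 = 5^{0} = 1.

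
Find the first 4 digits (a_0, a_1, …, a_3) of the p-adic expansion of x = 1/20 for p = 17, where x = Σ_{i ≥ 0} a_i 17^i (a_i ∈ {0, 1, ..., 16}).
(a_0, …, a_3) = (6, 9, 2, 16)

v_17(1/20) = 0 (numerator and denominator both coprime to 17), so x ∈ ℤ_17^×. Compute digits iteratively via a_i = x_i mod 17, x_{i+1} = (x_i − a_i)/17, with x_0 = x:
  x_0 = 1/20;  a_0 = 6;  x_1 = (x_0 − 6)/17 = -7/20
  x_1 = -7/20;  a_1 = 9;  x_2 = (x_1 − 9)/17 = -11/20
  x_2 = -11/20;  a_2 = 2;  x_3 = (x_2 − 2)/17 = -3/20
  x_3 = -3/20;  a_3 = 16;  x_4 = (x_3 − 16)/17 = -19/20
Digits: (6, 9, 2, 16).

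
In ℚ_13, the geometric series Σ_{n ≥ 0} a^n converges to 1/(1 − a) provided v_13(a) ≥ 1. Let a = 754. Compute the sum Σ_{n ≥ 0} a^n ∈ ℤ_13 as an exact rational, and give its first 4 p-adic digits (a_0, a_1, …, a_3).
Σ a^n = 1/(1 − a) = -1/753;  first 4 digits = (1, 6, 1, 7)

v_13(a) = 1 ≥ 1, so the series converges in ℤ_13 to 1/(1 − a) = 1/(1 − 754) = -1/753. Expand this rational in ℤ_13: compute digits iteratively via d_i = x_i mod 13, x_{i+1} = (x_i − d_i)/13. The first 4 digits are (1, 6, 1, 7).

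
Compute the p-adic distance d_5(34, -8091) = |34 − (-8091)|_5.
d_5(34, -8091) = 1/625

Step 1 — x − y = 34 − (-8091) = 8125. Step 2 — v_5(8125) = 4 (factor: 8125 = (5^4 · 13); the sign does not affect v_p). Step 3 — |x − y|_5 = 5^{-4} = 1/625.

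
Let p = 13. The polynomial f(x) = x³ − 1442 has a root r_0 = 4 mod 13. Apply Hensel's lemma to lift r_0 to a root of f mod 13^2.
r_1 = 82 (mod 169)

Hensel: r_{i+1} = r_i − f(r_i)/f′(r_i) mod 13^{i+2}, where f′(x) = 3x². Iterate:
  r_0 = 4 (mod 13)
  r_1 = 82 (mod 169)
Final: r = 82 with f(r) ≡ 0 mod 13^2.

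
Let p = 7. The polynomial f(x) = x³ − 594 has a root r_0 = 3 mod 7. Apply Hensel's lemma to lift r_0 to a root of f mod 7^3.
r_2 = 220 (mod 343)

Hensel: r_{i+1} = r_i − f(r_i)/f′(r_i) mod 7^{i+2}, where f′(x) = 3x². Iterate:
  r_0 = 3 (mod 7)
  r_1 = 24 (mod 49)
  r_2 = 220 (mod 343)
Final: r = 220 with f(r) ≡ 0 mod 7^3.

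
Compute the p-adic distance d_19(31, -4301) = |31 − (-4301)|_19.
d_19(31, -4301) = 1/361

Step 1 — x − y = 31 − (-4301) = 4332. Step 2 — v_19(4332) = 2 (factor: 4332 = (19^2 · 12); the sign does not affect v_p). Step 3 — |x − y|_19 = 19^{-2} = 1/361.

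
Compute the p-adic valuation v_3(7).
v_3(7) = 0

v_3(n) is the largest exponent k such that 3^k divides n. Factor out: 7 = 3^0 · 7. (Sign doesn't affect v_p.) So v_3(7) = 0.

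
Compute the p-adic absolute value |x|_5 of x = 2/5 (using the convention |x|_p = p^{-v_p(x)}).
|2/5|_5 = 5

Step 1 — compute v_5(x) by factoring powers of 5 out of the numerator and denominator: v_5(2/5) = -1. Step 2 — apply |x|_p = p^{-v_p(x)} = 5^{1} = 5.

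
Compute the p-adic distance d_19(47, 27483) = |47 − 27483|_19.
d_19(47, 27483) = 1/6859

Step 1 — x − y = 47 − 27483 = -27436. Step 2 — v_19(-27436) = 3 (factor: -27436 = −(19^3 · 4); the sign does not affect v_p). Step 3 — |x − y|_19 = 19^{-3} = 1/6859.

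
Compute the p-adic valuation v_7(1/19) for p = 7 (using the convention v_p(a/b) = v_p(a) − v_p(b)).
v_7(1/19) = 0

Factor powers of 7 from the numerator and denominator of the reduced fraction: 1 = 7^0 · 1 and 19 = 7^0 · 19. Apply v_p(a/b) = v_p(a) − v_p(b): v_7(1/19) = 0 − 0 = 0.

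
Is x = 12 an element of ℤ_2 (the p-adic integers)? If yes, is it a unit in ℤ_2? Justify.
x ∈ ℤ_2 but not a unit; v_2(x) = 2 > 0

ℤ_2 = {x ∈ ℚ_2 : v_2(x) ≥ 0} and ℤ_2^× = {x ∈ ℤ_2 : v_2(x) = 0}. Here v_2(12) = v_2(num) − v_2(den) = 2; compare against these criteria.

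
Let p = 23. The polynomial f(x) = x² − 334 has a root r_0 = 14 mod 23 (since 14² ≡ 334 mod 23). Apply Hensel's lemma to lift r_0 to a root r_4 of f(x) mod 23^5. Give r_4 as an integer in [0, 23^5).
r_4 = 4077362 (mod 6436343)

Hensel's recurrence: r_{i+1} = r_i − f(r_i)·(f′(r_i))^{-1} mod 23^{i+2}, with f′(x) = 2x. Iterate:
  r_0 = 14 (mod 23)
  r_1 = 359 (mod 529)
  r_2 = 1417 (mod 12167)
  r_3 = 159588 (mod 279841)
  r_4 = 4077362 (mod 6436343)
Final: r_4 = 4077362, and one checks f(r_4) ≡ 0 mod 23^5.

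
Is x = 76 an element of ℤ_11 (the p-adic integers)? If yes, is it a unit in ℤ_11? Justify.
x ∈ ℤ_11^× (unit); v_11(x) = 0

ℤ_11 = {x ∈ ℚ_11 : v_11(x) ≥ 0} and ℤ_11^× = {x ∈ ℤ_11 : v_11(x) = 0}. Here v_11(76) = v_11(num) − v_11(den) = 0; compare against these criteria.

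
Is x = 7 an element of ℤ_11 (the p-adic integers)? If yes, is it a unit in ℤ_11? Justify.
x ∈ ℤ_11^× (unit); v_11(x) = 0

ℤ_11 = {x ∈ ℚ_11 : v_11(x) ≥ 0} and ℤ_11^× = {x ∈ ℤ_11 : v_11(x) = 0}. Here v_11(7) = v_11(num) − v_11(den) = 0; compare against these criteria.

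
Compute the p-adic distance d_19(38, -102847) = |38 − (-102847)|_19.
d_19(38, -102847) = 1/6859

Step 1 — x − y = 38 − (-102847) = 102885. Step 2 — v_19(102885) = 3 (factor: 102885 = (19^3 · 15); the sign does not affect v_p). Step 3 — |x − y|_19 = 19^{-3} = 1/6859.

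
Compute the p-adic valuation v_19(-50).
v_19(-50) = 0

v_19(n) is the largest exponent k such that 19^k divides n. Factor out: -50 = -19^0 · 50. (Sign doesn't affect v_p.) So v_19(-50) = 0.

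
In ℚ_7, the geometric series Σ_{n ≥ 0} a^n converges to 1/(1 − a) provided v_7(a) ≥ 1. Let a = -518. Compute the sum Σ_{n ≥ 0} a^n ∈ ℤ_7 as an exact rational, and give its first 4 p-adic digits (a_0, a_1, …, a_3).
Σ a^n = 1/(1 − a) = 1/519;  first 4 digits = (1, 3, 5, 2)

v_7(a) = 1 ≥ 1, so the series converges in ℤ_7 to 1/(1 − a) = 1/(1 − (-518)) = 1/519. Expand this rational in ℤ_7: compute digits iteratively via d_i = x_i mod 7, x_{i+1} = (x_i − d_i)/7. The first 4 digits are (1, 3, 5, 2).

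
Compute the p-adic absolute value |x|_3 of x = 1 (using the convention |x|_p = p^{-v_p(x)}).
|1|_3 = 1

Step 1 — compute v_3(x) by factoring powers of 3 out of the numerator and denominator: v_3(1) = 0. Step 2 — apply |x|_p = p^{-v_p(x)} = 3^{0} = 1.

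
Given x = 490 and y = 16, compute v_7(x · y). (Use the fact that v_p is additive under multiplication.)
v_7(7840) = 2

v_p(x) = 2 (factor: 490 = 7^2 · 10); v_p(y) = 0 (factor: 16 = 7^0 · 16). Additivity: v_p(xy) = v_p(x) + v_p(y) = 2 + 0 = 2. (Direct check: xy = 7840 = 7^2 · (160).)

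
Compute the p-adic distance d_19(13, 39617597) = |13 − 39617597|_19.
d_19(13, 39617597) = 1/2476099

Step 1 — x − y = 13 − 39617597 = -39617584. Step 2 — v_19(-39617584) = 5 (factor: -39617584 = −(19^5 · 16); the sign does not affect v_p). Step 3 — |x − y|_19 = 19^{-5} = 1/2476099.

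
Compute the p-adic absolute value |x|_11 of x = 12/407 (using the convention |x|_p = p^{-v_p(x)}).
|12/407|_11 = 11

Step 1 — compute v_11(x) by factoring powers of 11 out of the numerator and denominator: v_11(12/407) = -1. Step 2 — apply |x|_p = p^{-v_p(x)} = 11^{1} = 11.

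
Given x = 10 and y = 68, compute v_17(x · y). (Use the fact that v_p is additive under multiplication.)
v_17(680) = 1

v_p(x) = 0 (factor: 10 = 17^0 · 10); v_p(y) = 1 (factor: 68 = 17^1 · 4). Additivity: v_p(xy) = v_p(x) + v_p(y) = 0 + 1 = 1. (Direct check: xy = 680 = 17^1 · (40).)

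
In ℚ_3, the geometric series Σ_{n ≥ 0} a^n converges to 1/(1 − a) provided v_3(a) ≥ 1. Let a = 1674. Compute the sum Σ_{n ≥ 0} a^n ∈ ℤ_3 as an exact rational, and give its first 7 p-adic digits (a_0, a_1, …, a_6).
Σ a^n = 1/(1 − a) = -1/1673;  first 7 digits = (1, 0, 0, 2, 2, 0, 0)

v_3(a) = 3 ≥ 1, so the series converges in ℤ_3 to 1/(1 − a) = 1/(1 − 1674) = -1/1673. Expand this rational in ℤ_3: compute digits iteratively via d_i = x_i mod 3, x_{i+1} = (x_i − d_i)/3. The first 7 digits are (1, 0, 0, 2, 2, 0, 0).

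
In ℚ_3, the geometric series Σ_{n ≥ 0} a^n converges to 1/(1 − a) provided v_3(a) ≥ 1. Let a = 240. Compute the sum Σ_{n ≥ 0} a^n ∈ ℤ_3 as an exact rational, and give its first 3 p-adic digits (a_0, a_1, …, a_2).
Σ a^n = 1/(1 − a) = -1/239;  first 3 digits = (1, 2, 0)

v_3(a) = 1 ≥ 1, so the series converges in ℤ_3 to 1/(1 − a) = 1/(1 − 240) = -1/239. Expand this rational in ℤ_3: compute digits iteratively via d_i = x_i mod 3, x_{i+1} = (x_i − d_i)/3. The first 3 digits are (1, 2, 0).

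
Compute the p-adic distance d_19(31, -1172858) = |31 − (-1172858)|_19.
d_19(31, -1172858) = 1/130321

Step 1 — x − y = 31 − (-1172858) = 1172889. Step 2 — v_19(1172889) = 4 (factor: 1172889 = (19^4 · 9); the sign does not affect v_p). Step 3 — |x − y|_19 = 19^{-4} = 1/130321.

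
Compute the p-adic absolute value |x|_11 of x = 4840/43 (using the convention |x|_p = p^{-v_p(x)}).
|4840/43|_11 = 1/121

Step 1 — compute v_11(x) by factoring powers of 11 out of the numerator and denominator: v_11(4840/43) = 2. Step 2 — apply |x|_p = p^{-v_p(x)} = 11^{-2} = 1/121.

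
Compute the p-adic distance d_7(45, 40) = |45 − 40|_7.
d_7(45, 40) = 1

Step 1 — x − y = 45 − 40 = 5. Step 2 — v_7(5) = 0 (factor: 5 = (7^0 · 5); the sign does not affect v_p). Step 3 — |x − y|_7 = 7^{0} = 1.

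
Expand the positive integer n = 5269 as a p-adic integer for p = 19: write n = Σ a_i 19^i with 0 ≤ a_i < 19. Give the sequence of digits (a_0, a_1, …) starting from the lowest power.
(a_0, a_1, …) = (6, 11, 14)

Repeated division by 19 gives the digits low-to-high: 5269 = 6 + 11·19^1 + 14·19^2. Digit sequence: (6, 11, 14).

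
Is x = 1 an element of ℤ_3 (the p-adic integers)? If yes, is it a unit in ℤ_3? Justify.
x ∈ ℤ_3^× (unit); v_3(x) = 0

ℤ_3 = {x ∈ ℚ_3 : v_3(x) ≥ 0} and ℤ_3^× = {x ∈ ℤ_3 : v_3(x) = 0}. Here v_3(1) = v_3(num) − v_3(den) = 0; compare against these criteria.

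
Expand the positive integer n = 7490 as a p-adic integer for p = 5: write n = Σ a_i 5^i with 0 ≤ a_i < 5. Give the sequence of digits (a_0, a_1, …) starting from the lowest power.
(a_0, a_1, …) = (0, 3, 4, 4, 1, 2)

Repeated division by 5 gives the digits low-to-high: 7490 = 3·5^1 + 4·5^2 + 4·5^3 + 1·5^4 + 2·5^5. Digit sequence: (0, 3, 4, 4, 1, 2).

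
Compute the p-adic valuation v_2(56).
v_2(56) = 3

v_2(n) is the largest exponent k such that 2^k divides n. Factor out: 56 = 2^3 · 7. (Sign doesn't affect v_p.) So v_2(56) = 3.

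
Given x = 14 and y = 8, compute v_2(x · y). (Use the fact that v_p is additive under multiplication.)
v_2(112) = 4

v_p(x) = 1 (factor: 14 = 2^1 · 7); v_p(y) = 3 (factor: 8 = 2^3 · 1). Additivity: v_p(xy) = v_p(x) + v_p(y) = 1 + 3 = 4. (Direct check: xy = 112 = 2^4 · (7).)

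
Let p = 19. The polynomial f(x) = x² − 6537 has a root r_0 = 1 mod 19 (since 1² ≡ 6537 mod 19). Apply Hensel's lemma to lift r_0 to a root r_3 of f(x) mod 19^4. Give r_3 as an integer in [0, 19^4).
r_3 = 75108 (mod 130321)

Hensel's recurrence: r_{i+1} = r_i − f(r_i)·(f′(r_i))^{-1} mod 19^{i+2}, with f′(x) = 2x. Iterate:
  r_0 = 1 (mod 19)
  r_1 = 20 (mod 361)
  r_2 = 6518 (mod 6859)
  r_3 = 75108 (mod 130321)
Final: r_3 = 75108, and one checks f(r_3) ≡ 0 mod 19^4.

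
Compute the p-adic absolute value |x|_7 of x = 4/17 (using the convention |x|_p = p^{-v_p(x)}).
|4/17|_7 = 1

Step 1 — compute v_7(x) by factoring powers of 7 out of the numerator and denominator: v_7(4/17) = 0. Step 2 — apply |x|_p = p^{-v_p(x)} = 7^{0} = 1.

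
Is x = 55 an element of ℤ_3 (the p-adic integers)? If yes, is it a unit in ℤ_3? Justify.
x ∈ ℤ_3^× (unit); v_3(x) = 0

ℤ_3 = {x ∈ ℚ_3 : v_3(x) ≥ 0} and ℤ_3^× = {x ∈ ℤ_3 : v_3(x) = 0}. Here v_3(55) = v_3(num) − v_3(den) = 0; compare against these criteria.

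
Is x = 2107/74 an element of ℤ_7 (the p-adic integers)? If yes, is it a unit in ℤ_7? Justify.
x ∈ ℤ_7 but not a unit; v_7(x) = 2 > 0

ℤ_7 = {x ∈ ℚ_7 : v_7(x) ≥ 0} and ℤ_7^× = {x ∈ ℤ_7 : v_7(x) = 0}. Here v_7(2107/74) = v_7(num) − v_7(den) = 2; compare against these criteria.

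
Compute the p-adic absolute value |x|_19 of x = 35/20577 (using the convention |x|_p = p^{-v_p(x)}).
|35/20577|_19 = 6859

Step 1 — compute v_19(x) by factoring powers of 19 out of the numerator and denominator: v_19(35/20577) = -3. Step 2 — apply |x|_p = p^{-v_p(x)} = 19^{3} = 6859.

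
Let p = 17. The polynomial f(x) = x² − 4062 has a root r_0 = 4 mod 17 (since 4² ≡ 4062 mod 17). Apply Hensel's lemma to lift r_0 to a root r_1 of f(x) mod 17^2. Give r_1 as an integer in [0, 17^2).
r_1 = 4 (mod 289)

Hensel's recurrence: r_{i+1} = r_i − f(r_i)·(f′(r_i))^{-1} mod 17^{i+2}, with f′(x) = 2x. Iterate:
  r_0 = 4 (mod 17)
  r_1 = 4 (mod 289)
Final: r_1 = 4, and one checks f(r_1) ≡ 0 mod 17^2.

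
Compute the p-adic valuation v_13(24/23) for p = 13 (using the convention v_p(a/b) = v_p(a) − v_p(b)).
v_13(24/23) = 0

Factor powers of 13 from the numerator and denominator of the reduced fraction: 24 = 13^0 · 24 and 23 = 13^0 · 23. Apply v_p(a/b) = v_p(a) − v_p(b): v_13(24/23) = 0 − 0 = 0.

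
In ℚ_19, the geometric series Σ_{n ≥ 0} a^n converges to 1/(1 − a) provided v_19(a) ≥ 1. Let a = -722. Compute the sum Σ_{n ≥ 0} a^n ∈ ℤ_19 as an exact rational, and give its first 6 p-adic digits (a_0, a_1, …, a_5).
Σ a^n = 1/(1 − a) = 1/723;  first 6 digits = (1, 0, 17, 18, 3, 0)

v_19(a) = 2 ≥ 1, so the series converges in ℤ_19 to 1/(1 − a) = 1/(1 − (-722)) = 1/723. Expand this rational in ℤ_19: compute digits iteratively via d_i = x_i mod 19, x_{i+1} = (x_i − d_i)/19. The first 6 digits are (1, 0, 17, 18, 3, 0).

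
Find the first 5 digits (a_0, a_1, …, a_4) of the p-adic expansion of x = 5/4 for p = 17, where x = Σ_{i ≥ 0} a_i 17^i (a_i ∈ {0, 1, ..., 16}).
(a_0, …, a_4) = (14, 12, 12, 12, 12)

v_17(5/4) = 0 (numerator and denominator both coprime to 17), so x ∈ ℤ_17^×. Compute digits iteratively via a_i = x_i mod 17, x_{i+1} = (x_i − a_i)/17, with x_0 = x:
  x_0 = 5/4;  a_0 = 14;  x_1 = (x_0 − 14)/17 = -3/4
  x_1 = -3/4;  a_1 = 12;  x_2 = (x_1 − 12)/17 = -3/4
  x_2 = -3/4;  a_2 = 12;  x_3 = (x_2 − 12)/17 = -3/4
  x_3 = -3/4;  a_3 = 12;  x_4 = (x_3 − 12)/17 = -3/4
  x_4 = -3/4;  a_4 = 12;  x_5 = (x_4 − 12)/17 = -3/4
Digits: (14, 12, 12, 12, 12).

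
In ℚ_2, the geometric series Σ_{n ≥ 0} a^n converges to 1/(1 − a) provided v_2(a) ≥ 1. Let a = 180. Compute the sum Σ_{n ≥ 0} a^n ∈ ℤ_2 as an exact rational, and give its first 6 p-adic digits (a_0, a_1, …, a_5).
Σ a^n = 1/(1 − a) = -1/179;  first 6 digits = (1, 0, 1, 0, 0, 0)

v_2(a) = 2 ≥ 1, so the series converges in ℤ_2 to 1/(1 − a) = 1/(1 − 180) = -1/179. Expand this rational in ℤ_2: compute digits iteratively via d_i = x_i mod 2, x_{i+1} = (x_i − d_i)/2. The first 6 digits are (1, 0, 1, 0, 0, 0).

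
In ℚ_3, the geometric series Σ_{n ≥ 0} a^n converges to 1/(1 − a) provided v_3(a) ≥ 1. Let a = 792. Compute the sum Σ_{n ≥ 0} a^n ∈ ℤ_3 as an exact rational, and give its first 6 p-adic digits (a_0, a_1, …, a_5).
Σ a^n = 1/(1 − a) = -1/791;  first 6 digits = (1, 0, 1, 2, 1, 1)

v_3(a) = 2 ≥ 1, so the series converges in ℤ_3 to 1/(1 − a) = 1/(1 − 792) = -1/791. Expand this rational in ℤ_3: compute digits iteratively via d_i = x_i mod 3, x_{i+1} = (x_i − d_i)/3. The first 6 digits are (1, 0, 1, 2, 1, 1).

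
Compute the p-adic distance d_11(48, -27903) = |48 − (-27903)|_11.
d_11(48, -27903) = 1/1331

Step 1 — x − y = 48 − (-27903) = 27951. Step 2 — v_11(27951) = 3 (factor: 27951 = (11^3 · 21); the sign does not affect v_p). Step 3 — |x − y|_11 = 11^{-3} = 1/1331.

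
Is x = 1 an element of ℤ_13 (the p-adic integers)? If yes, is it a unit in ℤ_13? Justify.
x ∈ ℤ_13^× (unit); v_13(x) = 0

ℤ_13 = {x ∈ ℚ_13 : v_13(x) ≥ 0} and ℤ_13^× = {x ∈ ℤ_13 : v_13(x) = 0}. Here v_13(1) = v_13(num) − v_13(den) = 0; compare against these criteria.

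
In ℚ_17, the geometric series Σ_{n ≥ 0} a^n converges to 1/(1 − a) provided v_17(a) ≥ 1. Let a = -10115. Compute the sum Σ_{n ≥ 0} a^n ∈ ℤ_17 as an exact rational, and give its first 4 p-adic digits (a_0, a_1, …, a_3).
Σ a^n = 1/(1 − a) = 1/10116;  first 4 digits = (1, 0, 16, 14)

v_17(a) = 2 ≥ 1, so the series converges in ℤ_17 to 1/(1 − a) = 1/(1 − (-10115)) = 1/10116. Expand this rational in ℤ_17: compute digits iteratively via d_i = x_i mod 17, x_{i+1} = (x_i − d_i)/17. The first 4 digits are (1, 0, 16, 14).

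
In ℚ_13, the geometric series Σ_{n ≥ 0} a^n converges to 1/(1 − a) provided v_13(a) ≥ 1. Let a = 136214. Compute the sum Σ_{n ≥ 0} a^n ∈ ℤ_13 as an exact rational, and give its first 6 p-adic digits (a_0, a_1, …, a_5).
Σ a^n = 1/(1 − a) = -1/136213;  first 6 digits = (1, 0, 0, 10, 4, 0)

v_13(a) = 3 ≥ 1, so the series converges in ℤ_13 to 1/(1 − a) = 1/(1 − 136214) = -1/136213. Expand this rational in ℤ_13: compute digits iteratively via d_i = x_i mod 13, x_{i+1} = (x_i − d_i)/13. The first 6 digits are (1, 0, 0, 10, 4, 0).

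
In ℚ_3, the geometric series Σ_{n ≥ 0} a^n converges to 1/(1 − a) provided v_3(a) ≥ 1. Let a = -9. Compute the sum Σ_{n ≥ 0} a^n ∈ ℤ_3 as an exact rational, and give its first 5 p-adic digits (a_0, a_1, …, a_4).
Σ a^n = 1/(1 − a) = 1/10;  first 5 digits = (1, 0, 2, 2, 0)

v_3(a) = 2 ≥ 1, so the series converges in ℤ_3 to 1/(1 − a) = 1/(1 − (-9)) = 1/10. Expand this rational in ℤ_3: compute digits iteratively via d_i = x_i mod 3, x_{i+1} = (x_i − d_i)/3. The first 5 digits are (1, 0, 2, 2, 0).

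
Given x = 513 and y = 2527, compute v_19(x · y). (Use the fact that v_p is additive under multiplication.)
v_19(1296351) = 3

v_p(x) = 1 (factor: 513 = 19^1 · 27); v_p(y) = 2 (factor: 2527 = 19^2 · 7). Additivity: v_p(xy) = v_p(x) + v_p(y) = 1 + 2 = 3. (Direct check: xy = 1296351 = 19^3 · (189).)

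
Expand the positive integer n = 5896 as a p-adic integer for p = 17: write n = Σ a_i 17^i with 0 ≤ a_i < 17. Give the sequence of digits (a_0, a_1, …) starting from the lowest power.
(a_0, a_1, …) = (14, 6, 3, 1)

Repeated division by 17 gives the digits low-to-high: 5896 = 14 + 6·17^1 + 3·17^2 + 1·17^3. Digit sequence: (14, 6, 3, 1).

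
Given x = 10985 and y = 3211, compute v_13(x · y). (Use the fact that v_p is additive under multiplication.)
v_13(35272835) = 5

v_p(x) = 3 (factor: 10985 = 13^3 · 5); v_p(y) = 2 (factor: 3211 = 13^2 · 19). Additivity: v_p(xy) = v_p(x) + v_p(y) = 3 + 2 = 5. (Direct check: xy = 35272835 = 13^5 · (95).)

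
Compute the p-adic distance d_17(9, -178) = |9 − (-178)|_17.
d_17(9, -178) = 1/17

Step 1 — x − y = 9 − (-178) = 187. Step 2 — v_17(187) = 1 (factor: 187 = (17^1 · 11); the sign does not affect v_p). Step 3 — |x − y|_17 = 17^{-1} = 1/17.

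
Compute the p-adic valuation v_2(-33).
v_2(-33) = 0

v_2(n) is the largest exponent k such that 2^k divides n. Factor out: -33 = -2^0 · 33. (Sign doesn't affect v_p.) So v_2(-33) = 0.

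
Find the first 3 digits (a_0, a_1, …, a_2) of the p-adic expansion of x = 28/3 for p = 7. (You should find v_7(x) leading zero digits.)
(a_0, …, a_2) = (0, 6, 4)

v_7(28/3) = 1, so a_0 = ... = a_0 = 0. Factor out: x = 7^1 · u with u = 4/3 a unit in ℤ_7. Expand u iteratively via a_{v+i} = u_i mod 7, u_{i+1} = (u_i − a_{v+i})/7:
  u_0 = 4/3;  a_1 = 6;  u_1 = (u_0 − 6)/7 = -2/3
  u_1 = -2/3;  a_2 = 4;  u_2 = (u_1 − 4)/7 = -2/3
Digits: (0, 6, 4).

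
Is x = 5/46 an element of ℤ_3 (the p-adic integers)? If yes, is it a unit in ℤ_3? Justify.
x ∈ ℤ_3^× (unit); v_3(x) = 0

ℤ_3 = {x ∈ ℚ_3 : v_3(x) ≥ 0} and ℤ_3^× = {x ∈ ℤ_3 : v_3(x) = 0}. Here v_3(5/46) = v_3(num) − v_3(den) = 0; compare against these criteria.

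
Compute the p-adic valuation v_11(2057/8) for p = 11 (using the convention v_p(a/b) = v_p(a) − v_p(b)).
v_11(2057/8) = 2

Factor powers of 11 from the numerator and denominator of the reduced fraction: 2057 = 11^2 · 17 and 8 = 11^0 · 8. Apply v_p(a/b) = v_p(a) − v_p(b): v_11(2057/8) = 2 − 0 = 2.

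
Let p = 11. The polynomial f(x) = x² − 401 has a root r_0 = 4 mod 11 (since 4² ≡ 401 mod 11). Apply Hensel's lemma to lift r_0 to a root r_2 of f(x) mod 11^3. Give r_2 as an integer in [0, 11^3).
r_2 = 1247 (mod 1331)

Hensel's recurrence: r_{i+1} = r_i − f(r_i)·(f′(r_i))^{-1} mod 11^{i+2}, with f′(x) = 2x. Iterate:
  r_0 = 4 (mod 11)
  r_1 = 37 (mod 121)
  r_2 = 1247 (mod 1331)
Final: r_2 = 1247, and one checks f(r_2) ≡ 0 mod 11^3.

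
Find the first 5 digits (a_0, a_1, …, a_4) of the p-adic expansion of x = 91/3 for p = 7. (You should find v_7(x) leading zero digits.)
(a_0, …, a_4) = (0, 2, 5, 4, 4)

v_7(91/3) = 1, so a_0 = ... = a_0 = 0. Factor out: x = 7^1 · u with u = 13/3 a unit in ℤ_7. Expand u iteratively via a_{v+i} = u_i mod 7, u_{i+1} = (u_i − a_{v+i})/7:
  u_0 = 13/3;  a_1 = 2;  u_1 = (u_0 − 2)/7 = 1/3
  u_1 = 1/3;  a_2 = 5;  u_2 = (u_1 − 5)/7 = -2/3
  u_2 = -2/3;  a_3 = 4;  u_3 = (u_2 − 4)/7 = -2/3
  u_3 = -2/3;  a_4 = 4;  u_4 = (u_3 − 4)/7 = -2/3
Digits: (0, 2, 5, 4, 4).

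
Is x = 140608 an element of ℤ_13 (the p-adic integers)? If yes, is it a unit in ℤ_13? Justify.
x ∈ ℤ_13 but not a unit; v_13(x) = 3 > 0

ℤ_13 = {x ∈ ℚ_13 : v_13(x) ≥ 0} and ℤ_13^× = {x ∈ ℤ_13 : v_13(x) = 0}. Here v_13(140608) = v_13(num) − v_13(den) = 3; compare against these criteria.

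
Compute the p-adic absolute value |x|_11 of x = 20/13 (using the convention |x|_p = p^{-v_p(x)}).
|20/13|_11 = 1

Step 1 — compute v_11(x) by factoring powers of 11 out of the numerator and denominator: v_11(20/13) = 0. Step 2 — apply |x|_p = p^{-v_p(x)} = 11^{0} = 1.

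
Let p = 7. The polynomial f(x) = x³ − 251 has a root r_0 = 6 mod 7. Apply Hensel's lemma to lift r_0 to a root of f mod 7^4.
r_3 = 965 (mod 2401)

Hensel: r_{i+1} = r_i − f(r_i)/f′(r_i) mod 7^{i+2}, where f′(x) = 3x². Iterate:
  r_0 = 6 (mod 7)
  r_1 = 34 (mod 49)
  r_2 = 279 (mod 343)
  r_3 = 965 (mod 2401)
Final: r = 965 with f(r) ≡ 0 mod 7^4.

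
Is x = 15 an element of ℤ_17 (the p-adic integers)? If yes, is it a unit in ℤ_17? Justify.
x ∈ ℤ_17^× (unit); v_17(x) = 0

ℤ_17 = {x ∈ ℚ_17 : v_17(x) ≥ 0} and ℤ_17^× = {x ∈ ℤ_17 : v_17(x) = 0}. Here v_17(15) = v_17(num) − v_17(den) = 0; compare against these criteria.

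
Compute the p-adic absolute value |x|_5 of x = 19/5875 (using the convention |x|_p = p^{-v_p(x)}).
|19/5875|_5 = 125

Step 1 — compute v_5(x) by factoring powers of 5 out of the numerator and denominator: v_5(19/5875) = -3. Step 2 — apply |x|_p = p^{-v_p(x)} = 5^{3} = 125.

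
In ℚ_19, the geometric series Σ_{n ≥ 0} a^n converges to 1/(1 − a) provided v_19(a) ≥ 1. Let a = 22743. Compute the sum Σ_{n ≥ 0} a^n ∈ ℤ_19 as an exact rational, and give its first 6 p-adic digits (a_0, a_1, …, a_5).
Σ a^n = 1/(1 − a) = -1/22742;  first 6 digits = (1, 0, 6, 3, 17, 18)

v_19(a) = 2 ≥ 1, so the series converges in ℤ_19 to 1/(1 − a) = 1/(1 − 22743) = -1/22742. Expand this rational in ℤ_19: compute digits iteratively via d_i = x_i mod 19, x_{i+1} = (x_i − d_i)/19. The first 6 digits are (1, 0, 6, 3, 17, 18).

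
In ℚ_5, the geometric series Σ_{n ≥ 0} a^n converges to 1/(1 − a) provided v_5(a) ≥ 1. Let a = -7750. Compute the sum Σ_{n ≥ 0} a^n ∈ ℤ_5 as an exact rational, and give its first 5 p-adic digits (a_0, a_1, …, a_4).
Σ a^n = 1/(1 − a) = 1/7751;  first 5 digits = (1, 0, 0, 3, 2)

v_5(a) = 3 ≥ 1, so the series converges in ℤ_5 to 1/(1 − a) = 1/(1 − (-7750)) = 1/7751. Expand this rational in ℤ_5: compute digits iteratively via d_i = x_i mod 5, x_{i+1} = (x_i − d_i)/5. The first 5 digits are (1, 0, 0, 3, 2).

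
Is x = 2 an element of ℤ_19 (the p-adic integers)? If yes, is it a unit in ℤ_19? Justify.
x ∈ ℤ_19^× (unit); v_19(x) = 0

ℤ_19 = {x ∈ ℚ_19 : v_19(x) ≥ 0} and ℤ_19^× = {x ∈ ℤ_19 : v_19(x) = 0}. Here v_19(2) = v_19(num) − v_19(den) = 0; compare against these criteria.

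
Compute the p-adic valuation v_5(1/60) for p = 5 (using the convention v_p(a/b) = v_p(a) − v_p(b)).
v_5(1/60) = -1

Factor powers of 5 from the numerator and denominator of the reduced fraction: 1 = 5^0 · 1 and 60 = 5^1 · 12. Apply v_p(a/b) = v_p(a) − v_p(b): v_5(1/60) = 0 − 1 = -1.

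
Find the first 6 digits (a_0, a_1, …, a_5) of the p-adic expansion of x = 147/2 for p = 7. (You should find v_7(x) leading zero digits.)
(a_0, …, a_5) = (0, 0, 5, 3, 3, 3)

v_7(147/2) = 2, so a_0 = ... = a_1 = 0. Factor out: x = 7^2 · u with u = 3/2 a unit in ℤ_7. Expand u iteratively via a_{v+i} = u_i mod 7, u_{i+1} = (u_i − a_{v+i})/7:
  u_0 = 3/2;  a_2 = 5;  u_1 = (u_0 − 5)/7 = -1/2
  u_1 = -1/2;  a_3 = 3;  u_2 = (u_1 − 3)/7 = -1/2
  u_2 = -1/2;  a_4 = 3;  u_3 = (u_2 − 3)/7 = -1/2
  u_3 = -1/2;  a_5 = 3;  u_4 = (u_3 − 3)/7 = -1/2
Digits: (0, 0, 5, 3, 3, 3).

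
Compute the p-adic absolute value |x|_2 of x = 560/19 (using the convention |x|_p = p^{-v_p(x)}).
|560/19|_2 = 1/16

Step 1 — compute v_2(x) by factoring powers of 2 out of the numerator and denominator: v_2(560/19) = 4. Step 2 — apply |x|_p = p^{-v_p(x)} = 2^{-4} = 1/16.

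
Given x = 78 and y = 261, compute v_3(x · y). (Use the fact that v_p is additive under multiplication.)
v_3(20358) = 3

v_p(x) = 1 (factor: 78 = 3^1 · 26); v_p(y) = 2 (factor: 261 = 3^2 · 29). Additivity: v_p(xy) = v_p(x) + v_p(y) = 1 + 2 = 3. (Direct check: xy = 20358 = 3^3 · (754).)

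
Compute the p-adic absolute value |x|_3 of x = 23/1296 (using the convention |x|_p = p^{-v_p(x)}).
|23/1296|_3 = 81

Step 1 — compute v_3(x) by factoring powers of 3 out of the numerator and denominator: v_3(23/1296) = -4. Step 2 — apply |x|_p = p^{-v_p(x)} = 3^{4} = 81.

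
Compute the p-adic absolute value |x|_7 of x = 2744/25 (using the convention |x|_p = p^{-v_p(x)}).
|2744/25|_7 = 1/343

Step 1 — compute v_7(x) by factoring powers of 7 out of the numerator and denominator: v_7(2744/25) = 3. Step 2 — apply |x|_p = p^{-v_p(x)} = 7^{-3} = 1/343.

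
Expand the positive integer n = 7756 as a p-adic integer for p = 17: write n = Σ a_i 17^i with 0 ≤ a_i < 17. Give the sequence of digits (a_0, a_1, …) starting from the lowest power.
(a_0, a_1, …) = (4, 14, 9, 1)

Repeated division by 17 gives the digits low-to-high: 7756 = 4 + 14·17^1 + 9·17^2 + 1·17^3. Digit sequence: (4, 14, 9, 1).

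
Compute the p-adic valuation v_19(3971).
v_19(3971) = 2

v_19(n) is the largest exponent k such that 19^k divides n. Factor out: 3971 = 19^2 · 11. (Sign doesn't affect v_p.) So v_19(3971) = 2.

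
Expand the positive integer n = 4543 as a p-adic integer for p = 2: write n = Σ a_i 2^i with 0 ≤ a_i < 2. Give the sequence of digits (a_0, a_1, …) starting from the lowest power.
(a_0, a_1, …) = (1, 1, 1, 1, 1, 1, 0, 1, 1, 0, 0, 0, 1)

Repeated division by 2 gives the digits low-to-high: 4543 = 1 + 1·2^1 + 1·2^2 + 1·2^3 + 1·2^4 + 1·2^5 + 1·2^7 + 1·2^8 + 1·2^12. Digit sequence: (1, 1, 1, 1, 1, 1, 0, 1, 1, 0, 0, 0, 1).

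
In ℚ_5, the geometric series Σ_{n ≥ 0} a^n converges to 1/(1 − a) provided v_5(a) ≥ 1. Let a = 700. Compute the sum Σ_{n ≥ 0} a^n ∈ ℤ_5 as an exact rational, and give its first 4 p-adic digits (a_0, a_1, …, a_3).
Σ a^n = 1/(1 − a) = -1/699;  first 4 digits = (1, 0, 3, 0)

v_5(a) = 2 ≥ 1, so the series converges in ℤ_5 to 1/(1 − a) = 1/(1 − 700) = -1/699. Expand this rational in ℤ_5: compute digits iteratively via d_i = x_i mod 5, x_{i+1} = (x_i − d_i)/5. The first 4 digits are (1, 0, 3, 0).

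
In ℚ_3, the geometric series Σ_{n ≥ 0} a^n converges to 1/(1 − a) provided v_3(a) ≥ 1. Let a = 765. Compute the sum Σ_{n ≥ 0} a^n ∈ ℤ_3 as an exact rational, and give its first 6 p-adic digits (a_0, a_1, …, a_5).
Σ a^n = 1/(1 − a) = -1/764;  first 6 digits = (1, 0, 1, 1, 1, 2)

v_3(a) = 2 ≥ 1, so the series converges in ℤ_3 to 1/(1 − a) = 1/(1 − 765) = -1/764. Expand this rational in ℤ_3: compute digits iteratively via d_i = x_i mod 3, x_{i+1} = (x_i − d_i)/3. The first 6 digits are (1, 0, 1, 1, 1, 2).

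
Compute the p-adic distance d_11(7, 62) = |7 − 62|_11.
d_11(7, 62) = 1/11

Step 1 — x − y = 7 − 62 = -55. Step 2 — v_11(-55) = 1 (factor: -55 = −(11^1 · 5); the sign does not affect v_p). Step 3 — |x − y|_11 = 11^{-1} = 1/11.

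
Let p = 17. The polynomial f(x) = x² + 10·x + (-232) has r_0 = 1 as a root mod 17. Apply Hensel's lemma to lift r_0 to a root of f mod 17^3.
r_2 = 3656 (mod 4913)

Hensel: r_{i+1} = r_i − f(r_i)·(f′(r_i))^{-1} mod 17^{i+2}, f′(x) = 2x + 10. Iterate:
  r_0 = 1 (mod 17)
  r_1 = 188 (mod 289)
  r_2 = 3656 (mod 4913)
Final: r = 3656 satisfies f(r) ≡ 0 mod 17^3.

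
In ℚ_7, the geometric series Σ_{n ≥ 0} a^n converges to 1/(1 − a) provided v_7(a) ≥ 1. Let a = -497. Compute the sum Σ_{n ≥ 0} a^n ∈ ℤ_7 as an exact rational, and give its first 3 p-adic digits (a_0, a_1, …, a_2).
Σ a^n = 1/(1 − a) = 1/498;  first 3 digits = (1, 6, 4)

v_7(a) = 1 ≥ 1, so the series converges in ℤ_7 to 1/(1 − a) = 1/(1 − (-497)) = 1/498. Expand this rational in ℤ_7: compute digits iteratively via d_i = x_i mod 7, x_{i+1} = (x_i − d_i)/7. The first 3 digits are (1, 6, 4).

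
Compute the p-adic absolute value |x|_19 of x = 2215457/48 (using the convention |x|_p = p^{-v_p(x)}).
|2215457/48|_19 = 1/130321

Step 1 — compute v_19(x) by factoring powers of 19 out of the numerator and denominator: v_19(2215457/48) = 4. Step 2 — apply |x|_p = p^{-v_p(x)} = 19^{-4} = 1/130321.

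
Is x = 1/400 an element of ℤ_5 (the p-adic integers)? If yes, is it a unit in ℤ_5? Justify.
x ∉ ℤ_5 (v_5(x) = -2 < 0)

ℤ_5 = {x ∈ ℚ_5 : v_5(x) ≥ 0} and ℤ_5^× = {x ∈ ℤ_5 : v_5(x) = 0}. Here v_5(1/400) = v_5(num) − v_5(den) = -2; compare against these criteria.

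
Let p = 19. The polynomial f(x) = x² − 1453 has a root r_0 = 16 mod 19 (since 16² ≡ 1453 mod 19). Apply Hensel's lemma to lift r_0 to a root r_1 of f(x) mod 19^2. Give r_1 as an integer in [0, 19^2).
r_1 = 358 (mod 361)

Hensel's recurrence: r_{i+1} = r_i − f(r_i)·(f′(r_i))^{-1} mod 19^{i+2}, with f′(x) = 2x. Iterate:
  r_0 = 16 (mod 19)
  r_1 = 358 (mod 361)
Final: r_1 = 358, and one checks f(r_1) ≡ 0 mod 19^2.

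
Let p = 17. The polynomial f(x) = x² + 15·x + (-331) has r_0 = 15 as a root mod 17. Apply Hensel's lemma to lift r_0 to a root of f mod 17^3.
r_2 = 3840 (mod 4913)

Hensel: r_{i+1} = r_i − f(r_i)·(f′(r_i))^{-1} mod 17^{i+2}, f′(x) = 2x + 15. Iterate:
  r_0 = 15 (mod 17)
  r_1 = 83 (mod 289)
  r_2 = 3840 (mod 4913)
Final: r = 3840 satisfies f(r) ≡ 0 mod 17^3.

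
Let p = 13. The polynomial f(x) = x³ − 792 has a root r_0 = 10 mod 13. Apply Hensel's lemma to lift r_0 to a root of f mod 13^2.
r_1 = 140 (mod 169)

Hensel: r_{i+1} = r_i − f(r_i)/f′(r_i) mod 13^{i+2}, where f′(x) = 3x². Iterate:
  r_0 = 10 (mod 13)
  r_1 = 140 (mod 169)
Final: r = 140 with f(r) ≡ 0 mod 13^2.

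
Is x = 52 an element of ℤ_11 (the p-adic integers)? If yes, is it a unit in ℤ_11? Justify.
x ∈ ℤ_11^× (unit); v_11(x) = 0

ℤ_11 = {x ∈ ℚ_11 : v_11(x) ≥ 0} and ℤ_11^× = {x ∈ ℤ_11 : v_11(x) = 0}. Here v_11(52) = v_11(num) − v_11(den) = 0; compare against these criteria.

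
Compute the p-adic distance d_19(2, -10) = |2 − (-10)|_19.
d_19(2, -10) = 1

Step 1 — x − y = 2 − (-10) = 12. Step 2 — v_19(12) = 0 (factor: 12 = (19^0 · 12); the sign does not affect v_p). Step 3 — |x − y|_19 = 19^{0} = 1.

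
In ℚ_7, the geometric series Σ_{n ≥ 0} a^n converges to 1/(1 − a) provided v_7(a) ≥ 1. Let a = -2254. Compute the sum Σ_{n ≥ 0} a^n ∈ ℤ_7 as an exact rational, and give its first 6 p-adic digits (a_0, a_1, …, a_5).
Σ a^n = 1/(1 − a) = 1/2255;  first 6 digits = (1, 0, 3, 0, 1, 1)

v_7(a) = 2 ≥ 1, so the series converges in ℤ_7 to 1/(1 − a) = 1/(1 − (-2254)) = 1/2255. Expand this rational in ℤ_7: compute digits iteratively via d_i = x_i mod 7, x_{i+1} = (x_i − d_i)/7. The first 6 digits are (1, 0, 3, 0, 1, 1).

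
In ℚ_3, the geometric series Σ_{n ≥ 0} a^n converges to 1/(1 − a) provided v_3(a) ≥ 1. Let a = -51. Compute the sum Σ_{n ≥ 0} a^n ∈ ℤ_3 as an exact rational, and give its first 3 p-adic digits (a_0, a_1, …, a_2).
Σ a^n = 1/(1 − a) = 1/52;  first 3 digits = (1, 1, 1)

v_3(a) = 1 ≥ 1, so the series converges in ℤ_3 to 1/(1 − a) = 1/(1 − (-51)) = 1/52. Expand this rational in ℤ_3: compute digits iteratively via d_i = x_i mod 3, x_{i+1} = (x_i − d_i)/3. The first 3 digits are (1, 1, 1).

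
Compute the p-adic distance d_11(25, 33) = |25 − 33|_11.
d_11(25, 33) = 1

Step 1 — x − y = 25 − 33 = -8. Step 2 — v_11(-8) = 0 (factor: -8 = −(11^0 · 8); the sign does not affect v_p). Step 3 — |x − y|_11 = 11^{0} = 1.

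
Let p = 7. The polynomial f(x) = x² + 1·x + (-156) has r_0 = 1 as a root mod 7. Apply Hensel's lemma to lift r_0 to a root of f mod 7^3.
r_2 = 330 (mod 343)

Hensel: r_{i+1} = r_i − f(r_i)·(f′(r_i))^{-1} mod 7^{i+2}, f′(x) = 2x + 1. Iterate:
  r_0 = 1 (mod 7)
  r_1 = 36 (mod 49)
  r_2 = 330 (mod 343)
Final: r = 330 satisfies f(r) ≡ 0 mod 7^3.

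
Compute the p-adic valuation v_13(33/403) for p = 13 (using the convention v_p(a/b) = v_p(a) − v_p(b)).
v_13(33/403) = -1

Factor powers of 13 from the numerator and denominator of the reduced fraction: 33 = 13^0 · 33 and 403 = 13^1 · 31. Apply v_p(a/b) = v_p(a) − v_p(b): v_13(33/403) = 0 − 1 = -1.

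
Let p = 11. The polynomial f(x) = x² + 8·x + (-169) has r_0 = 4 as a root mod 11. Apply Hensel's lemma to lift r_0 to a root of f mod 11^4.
r_3 = 6417 (mod 14641)

Hensel: r_{i+1} = r_i − f(r_i)·(f′(r_i))^{-1} mod 11^{i+2}, f′(x) = 2x + 8. Iterate:
  r_0 = 4 (mod 11)
  r_1 = 4 (mod 121)
  r_2 = 1093 (mod 1331)
  r_3 = 6417 (mod 14641)
Final: r = 6417 satisfies f(r) ≡ 0 mod 11^4.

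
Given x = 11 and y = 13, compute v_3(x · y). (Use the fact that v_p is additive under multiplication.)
v_3(143) = 0

v_p(x) = 0 (factor: 11 = 3^0 · 11); v_p(y) = 0 (factor: 13 = 3^0 · 13). Additivity: v_p(xy) = v_p(x) + v_p(y) = 0 + 0 = 0. (Direct check: xy = 143 = 3^0 · (143).)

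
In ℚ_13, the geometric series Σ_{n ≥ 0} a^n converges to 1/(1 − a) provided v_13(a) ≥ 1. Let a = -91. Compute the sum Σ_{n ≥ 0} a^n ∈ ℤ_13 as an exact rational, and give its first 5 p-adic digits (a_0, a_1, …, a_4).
Σ a^n = 1/(1 − a) = 1/92;  first 5 digits = (1, 6, 9, 11, 8)

v_13(a) = 1 ≥ 1, so the series converges in ℤ_13 to 1/(1 − a) = 1/(1 − (-91)) = 1/92. Expand this rational in ℤ_13: compute digits iteratively via d_i = x_i mod 13, x_{i+1} = (x_i − d_i)/13. The first 5 digits are (1, 6, 9, 11, 8).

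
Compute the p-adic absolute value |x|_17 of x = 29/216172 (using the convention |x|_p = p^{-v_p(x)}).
|29/216172|_17 = 4913

Step 1 — compute v_17(x) by factoring powers of 17 out of the numerator and denominator: v_17(29/216172) = -3. Step 2 — apply |x|_p = p^{-v_p(x)} = 17^{3} = 4913.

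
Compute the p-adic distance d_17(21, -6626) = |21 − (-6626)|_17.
d_17(21, -6626) = 1/289

Step 1 — x − y = 21 − (-6626) = 6647. Step 2 — v_17(6647) = 2 (factor: 6647 = (17^2 · 23); the sign does not affect v_p). Step 3 — |x − y|_17 = 17^{-2} = 1/289.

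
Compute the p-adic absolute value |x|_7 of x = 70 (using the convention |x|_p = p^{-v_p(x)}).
|70|_7 = 1/7

Step 1 — compute v_7(x) by factoring powers of 7 out of the numerator and denominator: v_7(70) = 1. Step 2 — apply |x|_p = p^{-v_p(x)} = 7^{-1} = 1/7.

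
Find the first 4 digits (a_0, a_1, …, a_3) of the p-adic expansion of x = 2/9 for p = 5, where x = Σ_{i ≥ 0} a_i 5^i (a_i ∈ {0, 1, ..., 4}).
(a_0, …, a_3) = (3, 0, 1, 2)

v_5(2/9) = 0 (numerator and denominator both coprime to 5), so x ∈ ℤ_5^×. Compute digits iteratively via a_i = x_i mod 5, x_{i+1} = (x_i − a_i)/5, with x_0 = x:
  x_0 = 2/9;  a_0 = 3;  x_1 = (x_0 − 3)/5 = -5/9
  x_1 = -5/9;  a_1 = 0;  x_2 = (x_1 − 0)/5 = -1/9
  x_2 = -1/9;  a_2 = 1;  x_3 = (x_2 − 1)/5 = -2/9
  x_3 = -2/9;  a_3 = 2;  x_4 = (x_3 − 2)/5 = -4/9
Digits: (3, 0, 1, 2).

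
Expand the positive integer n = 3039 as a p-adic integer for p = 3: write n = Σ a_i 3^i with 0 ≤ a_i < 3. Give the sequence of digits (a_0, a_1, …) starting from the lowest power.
(a_0, a_1, …) = (0, 2, 1, 1, 1, 0, 1, 1)

Repeated division by 3 gives the digits low-to-high: 3039 = 2·3^1 + 1·3^2 + 1·3^3 + 1·3^4 + 1·3^6 + 1·3^7. Digit sequence: (0, 2, 1, 1, 1, 0, 1, 1).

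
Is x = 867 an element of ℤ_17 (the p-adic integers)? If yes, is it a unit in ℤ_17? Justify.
x ∈ ℤ_17 but not a unit; v_17(x) = 2 > 0

ℤ_17 = {x ∈ ℚ_17 : v_17(x) ≥ 0} and ℤ_17^× = {x ∈ ℤ_17 : v_17(x) = 0}. Here v_17(867) = v_17(num) − v_17(den) = 2; compare against these criteria.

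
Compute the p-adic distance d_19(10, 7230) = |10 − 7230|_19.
d_19(10, 7230) = 1/361

Step 1 — x − y = 10 − 7230 = -7220. Step 2 — v_19(-7220) = 2 (factor: -7220 = −(19^2 · 20); the sign does not affect v_p). Step 3 — |x − y|_19 = 19^{-2} = 1/361.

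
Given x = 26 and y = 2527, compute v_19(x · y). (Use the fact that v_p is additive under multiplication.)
v_19(65702) = 2

v_p(x) = 0 (factor: 26 = 19^0 · 26); v_p(y) = 2 (factor: 2527 = 19^2 · 7). Additivity: v_p(xy) = v_p(x) + v_p(y) = 0 + 2 = 2. (Direct check: xy = 65702 = 19^2 · (182).)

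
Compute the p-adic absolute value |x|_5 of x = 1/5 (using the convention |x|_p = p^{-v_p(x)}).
|1/5|_5 = 5

Step 1 — compute v_5(x) by factoring powers of 5 out of the numerator and denominator: v_5(1/5) = -1. Step 2 — apply |x|_p = p^{-v_p(x)} = 5^{1} = 5.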